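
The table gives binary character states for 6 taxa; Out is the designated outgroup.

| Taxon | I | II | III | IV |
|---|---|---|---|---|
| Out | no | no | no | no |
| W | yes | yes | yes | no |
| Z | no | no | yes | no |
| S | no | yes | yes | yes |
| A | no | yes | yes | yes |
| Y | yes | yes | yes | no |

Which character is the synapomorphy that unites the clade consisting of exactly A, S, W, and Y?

The outgroup has state 'no' for every character, so 'yes' is the derived state throughout.
I: derived state 'yes' in W and Y only — synapomorphy for {W, Y}.
II (derived state 'yes') is shared by A, S, W, and Y — a synapomorphy uniting that clade.
All ingroup taxa share the derived state 'yes' for III; it defines the ingroup but does not resolve relationships within it.
IV (derived state 'yes') is shared by A and S — a synapomorphy uniting that clade.
Most parsimonious ingroup topology: (((W,Y),(S,A)),Z).
The clade {A, S, W, Y} is supported by II: its derived state 'yes' occurs in exactly those taxa and in no other taxon (including the outgroup).

II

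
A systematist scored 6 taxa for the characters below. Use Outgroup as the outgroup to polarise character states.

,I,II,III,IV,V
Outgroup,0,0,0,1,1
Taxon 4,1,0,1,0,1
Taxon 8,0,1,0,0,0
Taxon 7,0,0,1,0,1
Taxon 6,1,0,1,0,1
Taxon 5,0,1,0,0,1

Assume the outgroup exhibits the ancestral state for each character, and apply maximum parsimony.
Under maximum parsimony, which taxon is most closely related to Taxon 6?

Taxon 4

Character polarity is set by the outgroup: the derived state is whichever differs from the outgroup's state, so for IV, V the derived state is '0', and for the remaining characters it is '1'.
I: derived state '1' in Taxon 4 and Taxon 6 only — synapomorphy for {Taxon 4, Taxon 6}.
II: derived state '1' in Taxon 5 and Taxon 8 only — synapomorphy for {Taxon 5, Taxon 8}.
III: derived state '1' in Taxon 4, Taxon 6, and Taxon 7 only — synapomorphy for {Taxon 4, Taxon 6, Taxon 7}.
All ingroup taxa share the derived state '0' for IV; it defines the ingroup but does not resolve relationships within it.
V: derived state '0' in Taxon 8 only — an autapomorphy, so it tells us nothing about relationships among taxa.
Most parsimonious ingroup topology: (((Taxon 4,Taxon 6),Taxon 7),(Taxon 8,Taxon 5)).
Taxon 6 and Taxon 4 form a cherry on this tree, so they are sister taxa.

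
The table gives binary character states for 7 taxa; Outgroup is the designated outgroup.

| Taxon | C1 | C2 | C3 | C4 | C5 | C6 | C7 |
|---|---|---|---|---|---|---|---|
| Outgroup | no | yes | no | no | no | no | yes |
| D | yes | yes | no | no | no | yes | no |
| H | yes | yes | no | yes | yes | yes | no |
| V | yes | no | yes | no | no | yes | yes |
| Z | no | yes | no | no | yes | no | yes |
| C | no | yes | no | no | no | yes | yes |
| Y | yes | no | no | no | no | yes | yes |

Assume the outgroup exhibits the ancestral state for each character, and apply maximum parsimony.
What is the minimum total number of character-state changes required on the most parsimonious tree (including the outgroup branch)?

Character polarity is set by the outgroup: the derived state is whichever differs from the outgroup's state, so for C2, C7 the derived state is 'no', and for the remaining characters it is 'yes'.
Only D, H, V, and Y show the derived state 'yes' for C1, supporting them as a clade.
Only V and Y show the derived state 'no' for C2, supporting them as a clade.
C3 (derived state 'yes') is unique to V (autapomorphy; uninformative for grouping).
C4 (derived state 'yes') is unique to H (autapomorphy; uninformative for grouping).
C5 (state 'yes') occurs in H and Z but conflicts with the nesting implied by the other characters — most parsimoniously interpreted as homoplasy.
Only C, D, H, V, and Y show the derived state 'yes' for C6, supporting them as a clade.
C7: derived state 'no' in D and H only — synapomorphy for {D, H}.
Most parsimonious ingroup topology: ((((D,H),(V,Y)),C),Z).
Changes per character on this tree: C1: 1; C2: 1; C3: 1; C4: 1; C5: 2; C6: 1; C7: 1.
Total = 8.

8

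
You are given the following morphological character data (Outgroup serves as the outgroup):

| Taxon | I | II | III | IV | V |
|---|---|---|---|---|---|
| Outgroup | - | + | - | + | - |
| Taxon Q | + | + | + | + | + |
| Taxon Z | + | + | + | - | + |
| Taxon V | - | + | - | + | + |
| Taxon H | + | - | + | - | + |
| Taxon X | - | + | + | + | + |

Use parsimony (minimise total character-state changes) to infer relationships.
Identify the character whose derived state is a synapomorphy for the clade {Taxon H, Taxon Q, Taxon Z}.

I

Character polarity is set by the outgroup: the derived state is whichever differs from the outgroup's state, so for II, IV the derived state is '-', and for the remaining characters it is '+'.
I (derived state '+') is shared by Taxon H, Taxon Q, and Taxon Z — a synapomorphy uniting that clade.
II: derived state '-' in Taxon H only — an autapomorphy, so it tells us nothing about relationships among taxa.
Only Taxon H, Taxon Q, Taxon X, and Taxon Z show the derived state '+' for III, supporting them as a clade.
Only Taxon H and Taxon Z show the derived state '-' for IV, supporting them as a clade.
V (derived state '+') is shared by all ingroup taxa — unites the whole ingroup.
Most parsimonious ingroup topology: (((Taxon Q,(Taxon Z,Taxon H)),Taxon X),Taxon V).
The clade {Taxon H, Taxon Q, Taxon Z} is supported by I: its derived state '+' occurs in exactly those taxa and in no other taxon (including the outgroup).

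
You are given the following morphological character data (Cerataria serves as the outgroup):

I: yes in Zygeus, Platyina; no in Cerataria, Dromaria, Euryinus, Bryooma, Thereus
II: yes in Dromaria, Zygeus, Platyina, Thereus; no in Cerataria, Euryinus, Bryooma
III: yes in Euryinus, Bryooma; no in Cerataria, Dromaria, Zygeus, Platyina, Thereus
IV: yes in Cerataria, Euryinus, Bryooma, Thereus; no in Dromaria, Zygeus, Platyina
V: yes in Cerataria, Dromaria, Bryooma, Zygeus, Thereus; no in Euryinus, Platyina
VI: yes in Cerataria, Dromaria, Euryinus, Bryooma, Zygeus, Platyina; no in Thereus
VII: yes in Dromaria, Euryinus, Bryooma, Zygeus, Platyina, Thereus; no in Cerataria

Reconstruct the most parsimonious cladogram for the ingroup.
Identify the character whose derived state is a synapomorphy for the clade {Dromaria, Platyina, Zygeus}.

IV

Character polarity is set by the outgroup: the derived state is whichever differs from the outgroup's state, so for IV, V, VI the derived state is 'no', and for the remaining characters it is 'yes'.
I: derived state 'yes' in Platyina and Zygeus only — synapomorphy for {Platyina, Zygeus}.
Only Dromaria, Platyina, Thereus, and Zygeus show the derived state 'yes' for II, supporting them as a clade.
III (derived state 'yes') is shared by Bryooma and Euryinus — a synapomorphy uniting that clade.
IV: derived state 'no' in Dromaria, Platyina, and Zygeus only — synapomorphy for {Dromaria, Platyina, Zygeus}.
V groups Euryinus and Platyina, which is incompatible with the clades supported by the remaining characters; treating it as convergent (homoplasy) costs fewer steps than any alternative tree.
VI: derived state 'no' in Thereus only — an autapomorphy, so it tells us nothing about relationships among taxa.
VII (derived state 'yes') is shared by all ingroup taxa — unites the whole ingroup.
Most parsimonious ingroup topology: (((Dromaria,(Zygeus,Platyina)),Thereus),(Euryinus,Bryooma)).
The clade {Dromaria, Platyina, Zygeus} is supported by IV: its derived state 'no' occurs in exactly those taxa and in no other taxon (including the outgroup).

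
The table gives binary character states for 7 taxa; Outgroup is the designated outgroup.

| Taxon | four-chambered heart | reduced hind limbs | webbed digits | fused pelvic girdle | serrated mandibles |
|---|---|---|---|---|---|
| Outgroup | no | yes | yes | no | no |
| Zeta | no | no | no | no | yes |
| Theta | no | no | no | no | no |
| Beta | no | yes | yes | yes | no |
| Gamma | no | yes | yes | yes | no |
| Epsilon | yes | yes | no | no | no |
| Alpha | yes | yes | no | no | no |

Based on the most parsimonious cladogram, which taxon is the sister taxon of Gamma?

Beta

Character polarity is set by the outgroup: the derived state is whichever differs from the outgroup's state, so for reduced hind limbs, webbed digits the derived state is 'no', and for the remaining characters it is 'yes'.
four-chambered heart: derived state 'yes' in Alpha and Epsilon only — synapomorphy for {Alpha, Epsilon}.
reduced hind limbs: derived state 'no' in Theta and Zeta only — synapomorphy for {Theta, Zeta}.
Only Alpha, Epsilon, Theta, and Zeta show the derived state 'no' for webbed digits, supporting them as a clade.
fused pelvic girdle (derived state 'yes') is shared by Beta and Gamma — a synapomorphy uniting that clade.
serrated mandibles: derived state 'yes' in Zeta only — an autapomorphy, so it tells us nothing about relationships among taxa.
Most parsimonious ingroup topology: (((Zeta,Theta),(Epsilon,Alpha)),(Beta,Gamma)).
Gamma and Beta form a cherry on this tree, so they are sister taxa.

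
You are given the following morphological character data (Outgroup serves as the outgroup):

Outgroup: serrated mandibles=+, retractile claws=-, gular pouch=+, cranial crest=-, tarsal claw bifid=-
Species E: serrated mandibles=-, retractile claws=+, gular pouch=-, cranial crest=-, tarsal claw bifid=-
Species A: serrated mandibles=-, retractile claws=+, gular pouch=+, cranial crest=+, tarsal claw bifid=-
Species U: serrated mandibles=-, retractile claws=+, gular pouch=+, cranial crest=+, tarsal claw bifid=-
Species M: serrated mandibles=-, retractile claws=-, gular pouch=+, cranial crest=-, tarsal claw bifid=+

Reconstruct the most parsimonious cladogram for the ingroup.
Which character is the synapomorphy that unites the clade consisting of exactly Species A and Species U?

Character polarity is set by the outgroup: the derived state is whichever differs from the outgroup's state, so for serrated mandibles, gular pouch the derived state is '-', and for the remaining characters it is '+'.
serrated mandibles (derived state '-') is shared by all ingroup taxa — unites the whole ingroup.
Only Species A, Species E, and Species U show the derived state '+' for retractile claws, supporting them as a clade.
gular pouch: derived state '-' in Species E only — an autapomorphy, so it tells us nothing about relationships among taxa.
cranial crest: derived state '+' in Species A and Species U only — synapomorphy for {Species A, Species U}.
tarsal claw bifid: derived state '+' in Species M only — an autapomorphy, so it tells us nothing about relationships among taxa.
Most parsimonious ingroup topology: ((Species E,(Species A,Species U)),Species M).
The clade {Species A, Species U} is supported by cranial crest: its derived state '+' occurs in exactly those taxa and in no other taxon (including the outgroup).

cranial crest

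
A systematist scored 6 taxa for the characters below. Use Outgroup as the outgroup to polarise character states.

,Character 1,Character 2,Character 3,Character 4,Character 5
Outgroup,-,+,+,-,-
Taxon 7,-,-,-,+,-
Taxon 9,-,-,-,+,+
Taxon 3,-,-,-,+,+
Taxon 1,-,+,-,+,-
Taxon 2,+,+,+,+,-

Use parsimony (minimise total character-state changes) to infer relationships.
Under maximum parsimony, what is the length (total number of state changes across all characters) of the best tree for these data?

Character polarity is set by the outgroup: the derived state is whichever differs from the outgroup's state, so for Character 2, Character 3 the derived state is '-', and for the remaining characters it is '+'.
Character 1: derived state '+' in Taxon 2 only — an autapomorphy, so it tells us nothing about relationships among taxa.
Only Taxon 3, Taxon 7, and Taxon 9 show the derived state '-' for Character 2, supporting them as a clade.
Character 3 (derived state '-') is shared by Taxon 1, Taxon 3, Taxon 7, and Taxon 9 — a synapomorphy uniting that clade.
All ingroup taxa share the derived state '+' for Character 4; it defines the ingroup but does not resolve relationships within it.
Only Taxon 3 and Taxon 9 show the derived state '+' for Character 5, supporting them as a clade.
Most parsimonious ingroup topology: (((Taxon 7,(Taxon 9,Taxon 3)),Taxon 1),Taxon 2).
Changes per character on this tree: Character 1: 1; Character 2: 1; Character 3: 1; Character 4: 1; Character 5: 1.
Total = 5.

5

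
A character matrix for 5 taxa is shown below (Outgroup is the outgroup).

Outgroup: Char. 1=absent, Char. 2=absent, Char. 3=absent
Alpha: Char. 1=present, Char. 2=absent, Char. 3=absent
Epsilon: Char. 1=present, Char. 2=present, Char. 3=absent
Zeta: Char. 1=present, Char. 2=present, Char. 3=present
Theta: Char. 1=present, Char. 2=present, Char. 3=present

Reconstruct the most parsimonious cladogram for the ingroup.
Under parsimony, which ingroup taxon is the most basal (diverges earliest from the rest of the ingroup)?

The outgroup has state 'absent' for every character, so 'present' is the derived state throughout.
All ingroup taxa share the derived state 'present' for Char. 1; it defines the ingroup but does not resolve relationships within it.
Only Epsilon, Theta, and Zeta show the derived state 'present' for Char. 2, supporting them as a clade.
Only Theta and Zeta show the derived state 'present' for Char. 3, supporting them as a clade.
Most parsimonious ingroup topology: (Alpha,(Epsilon,(Zeta,Theta))).
Alpha is sister to the clade containing all other ingroup taxa, so it is the earliest-diverging (most basal) ingroup lineage.

Alpha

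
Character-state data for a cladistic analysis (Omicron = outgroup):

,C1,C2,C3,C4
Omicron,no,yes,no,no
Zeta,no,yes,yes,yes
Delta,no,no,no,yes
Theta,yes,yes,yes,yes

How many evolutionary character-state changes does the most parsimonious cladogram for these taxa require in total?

4

Character polarity is set by the outgroup: the derived state is whichever differs from the outgroup's state, so for C2 the derived state is 'no', and for the remaining characters it is 'yes'.
C1: derived state 'yes' in Theta only — an autapomorphy, so it tells us nothing about relationships among taxa.
C2: derived state 'no' in Delta only — an autapomorphy, so it tells us nothing about relationships among taxa.
C3 (derived state 'yes') is shared by Theta and Zeta — a synapomorphy uniting that clade.
All ingroup taxa share the derived state 'yes' for C4; it defines the ingroup but does not resolve relationships within it.
Most parsimonious ingroup topology: ((Zeta,Theta),Delta).
Changes per character on this tree: C1: 1; C2: 1; C3: 1; C4: 1.
Total = 4.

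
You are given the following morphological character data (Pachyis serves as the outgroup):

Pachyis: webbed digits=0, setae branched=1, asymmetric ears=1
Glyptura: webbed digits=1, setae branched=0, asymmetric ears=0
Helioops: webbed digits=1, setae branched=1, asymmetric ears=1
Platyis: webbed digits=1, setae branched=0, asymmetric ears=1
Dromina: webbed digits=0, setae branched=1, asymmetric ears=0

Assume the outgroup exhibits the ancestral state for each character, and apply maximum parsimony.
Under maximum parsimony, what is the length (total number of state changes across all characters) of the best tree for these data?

Character polarity is set by the outgroup: the derived state is whichever differs from the outgroup's state, so for setae branched, asymmetric ears the derived state is '0', and for the remaining characters it is '1'.
webbed digits (derived state '1') is shared by Glyptura, Helioops, and Platyis — a synapomorphy uniting that clade.
Only Glyptura and Platyis show the derived state '0' for setae branched, supporting them as a clade.
asymmetric ears (state '0') occurs in Dromina and Glyptura but conflicts with the nesting implied by the other characters — most parsimoniously interpreted as homoplasy.
Most parsimonious ingroup topology: (((Glyptura,Platyis),Helioops),Dromina).
Changes per character on this tree: webbed digits: 1; setae branched: 1; asymmetric ears: 2.
Total = 4.

4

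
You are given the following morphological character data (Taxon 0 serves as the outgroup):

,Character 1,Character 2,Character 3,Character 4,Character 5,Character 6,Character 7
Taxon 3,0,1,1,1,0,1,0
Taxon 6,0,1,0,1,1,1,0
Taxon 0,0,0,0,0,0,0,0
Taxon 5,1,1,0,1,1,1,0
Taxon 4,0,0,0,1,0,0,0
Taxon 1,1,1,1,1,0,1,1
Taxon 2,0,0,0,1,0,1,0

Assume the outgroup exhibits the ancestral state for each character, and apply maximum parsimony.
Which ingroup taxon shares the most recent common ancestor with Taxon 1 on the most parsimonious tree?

Taxon 3

The outgroup has state '0' for every character, so '1' is the derived state throughout.
Character 1 groups Taxon 1 and Taxon 5, which is incompatible with the clades supported by the remaining characters; treating it as convergent (homoplasy) costs fewer steps than any alternative tree.
Character 2 (derived state '1') is shared by Taxon 1, Taxon 3, Taxon 5, and Taxon 6 — a synapomorphy uniting that clade.
Character 3: derived state '1' in Taxon 1 and Taxon 3 only — synapomorphy for {Taxon 1, Taxon 3}.
All ingroup taxa share the derived state '1' for Character 4; it defines the ingroup but does not resolve relationships within it.
Character 5 (derived state '1') is shared by Taxon 5 and Taxon 6 — a synapomorphy uniting that clade.
Character 6: derived state '1' in Taxon 1, Taxon 2, Taxon 3, Taxon 5, and Taxon 6 only — synapomorphy for {Taxon 1, Taxon 2, Taxon 3, Taxon 5, Taxon 6}.
Character 7 (derived state '1') is unique to Taxon 1 (autapomorphy; uninformative for grouping).
Most parsimonious ingroup topology: ((((Taxon 3,Taxon 1),(Taxon 6,Taxon 5)),Taxon 2),Taxon 4).
Taxon 1 and Taxon 3 form a cherry on this tree, so they are sister taxa.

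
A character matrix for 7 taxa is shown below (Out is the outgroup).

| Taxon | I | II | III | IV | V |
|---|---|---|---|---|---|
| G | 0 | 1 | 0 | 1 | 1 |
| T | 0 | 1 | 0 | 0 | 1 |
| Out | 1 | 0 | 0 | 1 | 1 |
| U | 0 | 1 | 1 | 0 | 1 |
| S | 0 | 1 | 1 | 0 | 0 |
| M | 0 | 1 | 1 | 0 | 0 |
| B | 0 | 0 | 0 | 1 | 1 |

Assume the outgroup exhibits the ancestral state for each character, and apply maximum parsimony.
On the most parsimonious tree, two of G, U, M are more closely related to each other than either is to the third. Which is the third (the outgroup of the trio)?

G

Character polarity is set by the outgroup: the derived state is whichever differs from the outgroup's state, so for I, IV, V the derived state is '0', and for the remaining characters it is '1'.
All ingroup taxa share the derived state '0' for I; it defines the ingroup but does not resolve relationships within it.
Only G, M, S, T, and U show the derived state '1' for II, supporting them as a clade.
III (derived state '1') is shared by M, S, and U — a synapomorphy uniting that clade.
IV: derived state '0' in M, S, T, and U only — synapomorphy for {M, S, T, U}.
V (derived state '0') is shared by M and S — a synapomorphy uniting that clade.
Most parsimonious ingroup topology: ((((U,(M,S)),T),G),B).
U and M share a more recent common ancestor with each other than either does with G, so G is the least closely related of the three.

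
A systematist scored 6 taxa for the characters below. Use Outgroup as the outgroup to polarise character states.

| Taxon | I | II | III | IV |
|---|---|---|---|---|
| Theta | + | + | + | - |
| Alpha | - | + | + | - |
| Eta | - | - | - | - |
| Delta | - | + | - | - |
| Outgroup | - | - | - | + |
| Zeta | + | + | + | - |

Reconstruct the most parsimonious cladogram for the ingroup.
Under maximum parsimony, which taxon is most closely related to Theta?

Zeta

Character polarity is set by the outgroup: the derived state is whichever differs from the outgroup's state, so for IV the derived state is '-', and for the remaining characters it is '+'.
I: derived state '+' in Theta and Zeta only — synapomorphy for {Theta, Zeta}.
Only Alpha, Delta, Theta, and Zeta show the derived state '+' for II, supporting them as a clade.
III: derived state '+' in Alpha, Theta, and Zeta only — synapomorphy for {Alpha, Theta, Zeta}.
IV (derived state '-') is shared by all ingroup taxa — unites the whole ingroup.
Most parsimonious ingroup topology: ((((Zeta,Theta),Alpha),Delta),Eta).
Theta and Zeta form a cherry on this tree, so they are sister taxa.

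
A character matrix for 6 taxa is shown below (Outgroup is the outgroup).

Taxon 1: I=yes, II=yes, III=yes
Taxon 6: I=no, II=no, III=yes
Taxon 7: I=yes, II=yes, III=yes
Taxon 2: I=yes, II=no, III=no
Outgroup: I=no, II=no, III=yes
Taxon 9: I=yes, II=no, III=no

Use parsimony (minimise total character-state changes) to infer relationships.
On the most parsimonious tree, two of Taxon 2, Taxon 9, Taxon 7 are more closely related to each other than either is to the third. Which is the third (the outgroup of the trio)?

Taxon 7

Character polarity is set by the outgroup: the derived state is whichever differs from the outgroup's state, so for III the derived state is 'no', and for the remaining characters it is 'yes'.
I: derived state 'yes' in Taxon 1, Taxon 2, Taxon 7, and Taxon 9 only — synapomorphy for {Taxon 1, Taxon 2, Taxon 7, Taxon 9}.
II (derived state 'yes') is shared by Taxon 1 and Taxon 7 — a synapomorphy uniting that clade.
III (derived state 'no') is shared by Taxon 2 and Taxon 9 — a synapomorphy uniting that clade.
Most parsimonious ingroup topology: (((Taxon 9,Taxon 2),(Taxon 7,Taxon 1)),Taxon 6).
Taxon 2 and Taxon 9 share a more recent common ancestor with each other than either does with Taxon 7, so Taxon 7 is the least closely related of the three.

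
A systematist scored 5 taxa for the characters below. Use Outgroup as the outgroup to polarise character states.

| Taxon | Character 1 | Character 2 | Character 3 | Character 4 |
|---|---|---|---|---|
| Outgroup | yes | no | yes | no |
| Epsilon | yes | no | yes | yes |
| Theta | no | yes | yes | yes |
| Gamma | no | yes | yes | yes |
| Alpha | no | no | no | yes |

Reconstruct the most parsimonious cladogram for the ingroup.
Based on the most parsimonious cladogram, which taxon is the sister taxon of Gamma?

Theta

Character polarity is set by the outgroup: the derived state is whichever differs from the outgroup's state, so for Character 1, Character 3 the derived state is 'no', and for the remaining characters it is 'yes'.
Character 1: derived state 'no' in Alpha, Gamma, and Theta only — synapomorphy for {Alpha, Gamma, Theta}.
Only Gamma and Theta show the derived state 'yes' for Character 2, supporting them as a clade.
Character 3: derived state 'no' in Alpha only — an autapomorphy, so it tells us nothing about relationships among taxa.
Character 4 (derived state 'yes') is shared by all ingroup taxa — unites the whole ingroup.
Most parsimonious ingroup topology: (Epsilon,((Theta,Gamma),Alpha)).
Gamma and Theta form a cherry on this tree, so they are sister taxa.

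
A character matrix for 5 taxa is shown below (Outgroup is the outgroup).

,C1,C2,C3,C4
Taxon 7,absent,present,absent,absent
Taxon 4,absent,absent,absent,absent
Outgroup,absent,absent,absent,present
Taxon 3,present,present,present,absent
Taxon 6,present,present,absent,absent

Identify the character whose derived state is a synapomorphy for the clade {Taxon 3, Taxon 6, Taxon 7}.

C2

Character polarity is set by the outgroup: the derived state is whichever differs from the outgroup's state, so for C4 the derived state is 'absent', and for the remaining characters it is 'present'.
C1 (derived state 'present') is shared by Taxon 3 and Taxon 6 — a synapomorphy uniting that clade.
C2 (derived state 'present') is shared by Taxon 3, Taxon 6, and Taxon 7 — a synapomorphy uniting that clade.
C3: derived state 'present' in Taxon 3 only — an autapomorphy, so it tells us nothing about relationships among taxa.
C4 (derived state 'absent') is shared by all ingroup taxa — unites the whole ingroup.
Most parsimonious ingroup topology: ((Taxon 7,(Taxon 3,Taxon 6)),Taxon 4).
The clade {Taxon 3, Taxon 6, Taxon 7} is supported by C2: its derived state 'present' occurs in exactly those taxa and in no other taxon (including the outgroup).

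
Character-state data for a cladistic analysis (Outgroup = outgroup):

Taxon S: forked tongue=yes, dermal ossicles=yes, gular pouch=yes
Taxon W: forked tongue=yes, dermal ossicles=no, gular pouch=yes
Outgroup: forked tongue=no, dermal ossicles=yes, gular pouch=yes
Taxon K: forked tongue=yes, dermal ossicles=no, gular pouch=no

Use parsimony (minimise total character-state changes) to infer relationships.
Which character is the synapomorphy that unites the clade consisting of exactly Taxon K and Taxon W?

Character polarity is set by the outgroup: the derived state is whichever differs from the outgroup's state, so for dermal ossicles, gular pouch the derived state is 'no', and for the remaining characters it is 'yes'.
forked tongue (derived state 'yes') is shared by all ingroup taxa — unites the whole ingroup.
dermal ossicles: derived state 'no' in Taxon K and Taxon W only — synapomorphy for {Taxon K, Taxon W}.
gular pouch (derived state 'no') is unique to Taxon K (autapomorphy; uninformative for grouping).
Most parsimonious ingroup topology: ((Taxon W,Taxon K),Taxon S).
The clade {Taxon K, Taxon W} is supported by dermal ossicles: its derived state 'no' occurs in exactly those taxa and in no other taxon (including the outgroup).

dermal ossicles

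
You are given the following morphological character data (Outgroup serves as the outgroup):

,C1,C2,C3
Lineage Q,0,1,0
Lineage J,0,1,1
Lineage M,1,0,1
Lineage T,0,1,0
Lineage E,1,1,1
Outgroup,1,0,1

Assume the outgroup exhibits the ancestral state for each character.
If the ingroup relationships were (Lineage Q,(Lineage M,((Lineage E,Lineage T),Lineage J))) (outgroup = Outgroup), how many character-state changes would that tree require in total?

7

Map each character onto (Lineage Q,(Lineage M,((Lineage E,Lineage T),Lineage J))) (rooted by Outgroup) and count the minimum state changes it requires (Fitch parsimony):
C1: 3; C2: 2; C3: 2.
Total tree length = 7.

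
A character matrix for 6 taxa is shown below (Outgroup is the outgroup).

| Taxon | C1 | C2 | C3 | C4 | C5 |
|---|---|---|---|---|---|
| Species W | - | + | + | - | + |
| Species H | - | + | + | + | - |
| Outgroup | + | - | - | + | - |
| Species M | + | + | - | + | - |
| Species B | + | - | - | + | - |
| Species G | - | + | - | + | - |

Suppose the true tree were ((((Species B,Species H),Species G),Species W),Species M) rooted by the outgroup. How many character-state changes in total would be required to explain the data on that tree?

8

Map each character onto ((((Species B,Species H),Species G),Species W),Species M) (rooted by Outgroup) and count the minimum state changes it requires (Fitch parsimony):
C1: 2; C2: 2; C3: 2; C4: 1; C5: 1.
Total tree length = 8.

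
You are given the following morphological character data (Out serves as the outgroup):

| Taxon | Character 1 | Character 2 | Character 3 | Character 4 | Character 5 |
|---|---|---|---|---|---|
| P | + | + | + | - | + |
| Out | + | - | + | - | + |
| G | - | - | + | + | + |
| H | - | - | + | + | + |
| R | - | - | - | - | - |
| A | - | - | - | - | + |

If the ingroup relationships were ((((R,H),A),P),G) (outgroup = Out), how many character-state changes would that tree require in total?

8

Map each character onto ((((R,H),A),P),G) (rooted by Out) and count the minimum state changes it requires (Fitch parsimony):
Character 1: 2; Character 2: 1; Character 3: 2; Character 4: 2; Character 5: 1.
Total tree length = 8.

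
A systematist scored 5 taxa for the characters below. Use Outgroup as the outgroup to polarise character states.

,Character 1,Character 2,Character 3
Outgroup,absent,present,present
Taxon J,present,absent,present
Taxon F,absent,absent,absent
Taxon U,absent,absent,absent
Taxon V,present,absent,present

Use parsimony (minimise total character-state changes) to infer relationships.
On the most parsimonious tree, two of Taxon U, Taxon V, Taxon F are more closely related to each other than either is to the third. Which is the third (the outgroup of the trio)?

Character polarity is set by the outgroup: the derived state is whichever differs from the outgroup's state, so for Character 2, Character 3 the derived state is 'absent', and for the remaining characters it is 'present'.
Character 1 (derived state 'present') is shared by Taxon J and Taxon V — a synapomorphy uniting that clade.
All ingroup taxa share the derived state 'absent' for Character 2; it defines the ingroup but does not resolve relationships within it.
Only Taxon F and Taxon U show the derived state 'absent' for Character 3, supporting them as a clade.
Most parsimonious ingroup topology: ((Taxon J,Taxon V),(Taxon F,Taxon U)).
Taxon F and Taxon U share a more recent common ancestor with each other than either does with Taxon V, so Taxon V is the least closely related of the three.

Taxon V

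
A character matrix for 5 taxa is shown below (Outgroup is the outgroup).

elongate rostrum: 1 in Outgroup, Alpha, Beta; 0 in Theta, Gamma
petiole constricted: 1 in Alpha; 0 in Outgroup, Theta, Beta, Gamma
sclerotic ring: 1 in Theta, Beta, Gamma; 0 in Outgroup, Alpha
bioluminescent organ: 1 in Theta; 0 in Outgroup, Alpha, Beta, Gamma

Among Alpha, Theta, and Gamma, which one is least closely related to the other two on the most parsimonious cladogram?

Character polarity is set by the outgroup: the derived state is whichever differs from the outgroup's state, so for elongate rostrum the derived state is '0', and for the remaining characters it is '1'.
Only Gamma and Theta show the derived state '0' for elongate rostrum, supporting them as a clade.
petiole constricted (derived state '1') is unique to Alpha (autapomorphy; uninformative for grouping).
sclerotic ring (derived state '1') is shared by Beta, Gamma, and Theta — a synapomorphy uniting that clade.
bioluminescent organ: derived state '1' in Theta only — an autapomorphy, so it tells us nothing about relationships among taxa.
Most parsimonious ingroup topology: (Alpha,((Theta,Gamma),Beta)).
Theta and Gamma share a more recent common ancestor with each other than either does with Alpha, so Alpha is the least closely related of the three.

Alpha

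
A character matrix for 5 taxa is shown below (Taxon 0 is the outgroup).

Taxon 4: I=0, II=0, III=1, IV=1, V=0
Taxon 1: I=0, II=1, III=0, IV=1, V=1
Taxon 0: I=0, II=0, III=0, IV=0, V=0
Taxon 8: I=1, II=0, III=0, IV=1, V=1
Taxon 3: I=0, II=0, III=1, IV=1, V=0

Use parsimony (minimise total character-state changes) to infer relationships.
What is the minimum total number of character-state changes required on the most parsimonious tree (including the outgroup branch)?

The outgroup has state '0' for every character, so '1' is the derived state throughout.
I (derived state '1') is unique to Taxon 8 (autapomorphy; uninformative for grouping).
II: derived state '1' in Taxon 1 only — an autapomorphy, so it tells us nothing about relationships among taxa.
Only Taxon 3 and Taxon 4 show the derived state '1' for III, supporting them as a clade.
IV (derived state '1') is shared by all ingroup taxa — unites the whole ingroup.
V (derived state '1') is shared by Taxon 1 and Taxon 8 — a synapomorphy uniting that clade.
Most parsimonious ingroup topology: ((Taxon 8,Taxon 1),(Taxon 3,Taxon 4)).
Changes per character on this tree: I: 1; II: 1; III: 1; IV: 1; V: 1.
Total = 5.

5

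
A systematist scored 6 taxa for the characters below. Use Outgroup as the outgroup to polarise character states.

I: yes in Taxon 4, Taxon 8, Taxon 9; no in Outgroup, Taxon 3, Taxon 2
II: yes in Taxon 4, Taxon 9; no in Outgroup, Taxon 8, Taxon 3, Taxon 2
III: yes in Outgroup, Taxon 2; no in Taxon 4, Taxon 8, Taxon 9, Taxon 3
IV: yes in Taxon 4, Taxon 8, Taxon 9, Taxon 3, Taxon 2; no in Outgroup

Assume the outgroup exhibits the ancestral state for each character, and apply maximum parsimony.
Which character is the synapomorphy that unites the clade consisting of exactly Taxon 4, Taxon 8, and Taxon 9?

Character polarity is set by the outgroup: the derived state is whichever differs from the outgroup's state, so for III the derived state is 'no', and for the remaining characters it is 'yes'.
I: derived state 'yes' in Taxon 4, Taxon 8, and Taxon 9 only — synapomorphy for {Taxon 4, Taxon 8, Taxon 9}.
II: derived state 'yes' in Taxon 4 and Taxon 9 only — synapomorphy for {Taxon 4, Taxon 9}.
Only Taxon 3, Taxon 4, Taxon 8, and Taxon 9 show the derived state 'no' for III, supporting them as a clade.
All ingroup taxa share the derived state 'yes' for IV; it defines the ingroup but does not resolve relationships within it.
Most parsimonious ingroup topology: ((((Taxon 4,Taxon 9),Taxon 8),Taxon 3),Taxon 2).
The clade {Taxon 4, Taxon 8, Taxon 9} is supported by I: its derived state 'yes' occurs in exactly those taxa and in no other taxon (including the outgroup).

I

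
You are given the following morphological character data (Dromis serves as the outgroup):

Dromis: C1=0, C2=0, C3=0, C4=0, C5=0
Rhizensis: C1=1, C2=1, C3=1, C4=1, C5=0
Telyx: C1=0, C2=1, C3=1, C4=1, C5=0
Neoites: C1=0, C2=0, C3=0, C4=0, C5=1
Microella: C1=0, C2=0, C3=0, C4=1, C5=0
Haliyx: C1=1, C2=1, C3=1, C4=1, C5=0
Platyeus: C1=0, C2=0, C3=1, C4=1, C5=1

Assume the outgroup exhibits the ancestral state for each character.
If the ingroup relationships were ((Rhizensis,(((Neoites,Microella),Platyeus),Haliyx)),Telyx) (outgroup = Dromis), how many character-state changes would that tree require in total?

10

Map each character onto ((Rhizensis,(((Neoites,Microella),Platyeus),Haliyx)),Telyx) (rooted by Dromis) and count the minimum state changes it requires (Fitch parsimony):
C1: 2; C2: 2; C3: 2; C4: 2; C5: 2.
Total tree length = 10.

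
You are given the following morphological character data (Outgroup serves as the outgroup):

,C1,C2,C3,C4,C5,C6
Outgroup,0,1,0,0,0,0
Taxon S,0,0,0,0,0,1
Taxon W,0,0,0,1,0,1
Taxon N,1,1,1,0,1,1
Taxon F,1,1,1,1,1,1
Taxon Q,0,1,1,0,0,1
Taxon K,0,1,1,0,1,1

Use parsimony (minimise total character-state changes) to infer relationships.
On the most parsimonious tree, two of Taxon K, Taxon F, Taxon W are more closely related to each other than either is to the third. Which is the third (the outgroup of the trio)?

Character polarity is set by the outgroup: the derived state is whichever differs from the outgroup's state, so for C2 the derived state is '0', and for the remaining characters it is '1'.
C1 (derived state '1') is shared by Taxon F and Taxon N — a synapomorphy uniting that clade.
C2: derived state '0' in Taxon S and Taxon W only — synapomorphy for {Taxon S, Taxon W}.
C3: derived state '1' in Taxon F, Taxon K, Taxon N, and Taxon Q only — synapomorphy for {Taxon F, Taxon K, Taxon N, Taxon Q}.
C4 groups Taxon F and Taxon W, which is incompatible with the clades supported by the remaining characters; treating it as convergent (homoplasy) costs fewer steps than any alternative tree.
C5 (derived state '1') is shared by Taxon F, Taxon K, and Taxon N — a synapomorphy uniting that clade.
C6 (derived state '1') is shared by all ingroup taxa — unites the whole ingroup.
Most parsimonious ingroup topology: ((Taxon S,Taxon W),(((Taxon N,Taxon F),Taxon K),Taxon Q)).
Taxon F and Taxon K share a more recent common ancestor with each other than either does with Taxon W, so Taxon W is the least closely related of the three.

Taxon W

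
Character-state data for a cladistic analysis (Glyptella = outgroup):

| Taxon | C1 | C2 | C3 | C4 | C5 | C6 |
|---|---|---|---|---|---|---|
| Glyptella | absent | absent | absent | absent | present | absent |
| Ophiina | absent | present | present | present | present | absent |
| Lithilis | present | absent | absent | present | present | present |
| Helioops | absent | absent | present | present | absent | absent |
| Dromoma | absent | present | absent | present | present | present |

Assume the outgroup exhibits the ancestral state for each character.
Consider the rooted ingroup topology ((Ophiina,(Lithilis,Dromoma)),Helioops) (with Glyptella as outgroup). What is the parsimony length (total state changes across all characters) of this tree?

8

Map each character onto ((Ophiina,(Lithilis,Dromoma)),Helioops) (rooted by Glyptella) and count the minimum state changes it requires (Fitch parsimony):
C1: 1; C2: 2; C3: 2; C4: 1; C5: 1; C6: 1.
Total tree length = 8.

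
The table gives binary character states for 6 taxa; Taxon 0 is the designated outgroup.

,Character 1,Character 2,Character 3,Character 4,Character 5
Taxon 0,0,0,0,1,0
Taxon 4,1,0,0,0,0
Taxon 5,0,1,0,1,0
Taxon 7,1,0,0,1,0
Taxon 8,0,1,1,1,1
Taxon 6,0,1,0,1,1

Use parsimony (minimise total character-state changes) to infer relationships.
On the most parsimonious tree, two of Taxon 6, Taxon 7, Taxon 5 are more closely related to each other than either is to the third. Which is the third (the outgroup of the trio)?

Character polarity is set by the outgroup: the derived state is whichever differs from the outgroup's state, so for Character 4 the derived state is '0', and for the remaining characters it is '1'.
Only Taxon 4 and Taxon 7 show the derived state '1' for Character 1, supporting them as a clade.
Only Taxon 5, Taxon 6, and Taxon 8 show the derived state '1' for Character 2, supporting them as a clade.
Character 3 (derived state '1') is unique to Taxon 8 (autapomorphy; uninformative for grouping).
Character 4: derived state '0' in Taxon 4 only — an autapomorphy, so it tells us nothing about relationships among taxa.
Character 5: derived state '1' in Taxon 6 and Taxon 8 only — synapomorphy for {Taxon 6, Taxon 8}.
Most parsimonious ingroup topology: ((Taxon 4,Taxon 7),(Taxon 5,(Taxon 8,Taxon 6))).
Taxon 5 and Taxon 6 share a more recent common ancestor with each other than either does with Taxon 7, so Taxon 7 is the least closely related of the three.

Taxon 7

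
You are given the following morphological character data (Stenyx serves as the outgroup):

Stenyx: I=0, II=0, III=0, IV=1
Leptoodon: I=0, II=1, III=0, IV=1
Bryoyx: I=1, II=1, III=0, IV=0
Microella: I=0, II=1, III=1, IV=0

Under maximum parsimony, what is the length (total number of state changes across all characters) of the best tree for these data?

Character polarity is set by the outgroup: the derived state is whichever differs from the outgroup's state, so for IV the derived state is '0', and for the remaining characters it is '1'.
I (derived state '1') is unique to Bryoyx (autapomorphy; uninformative for grouping).
II (derived state '1') is shared by all ingroup taxa — unites the whole ingroup.
III: derived state '1' in Microella only — an autapomorphy, so it tells us nothing about relationships among taxa.
IV (derived state '0') is shared by Bryoyx and Microella — a synapomorphy uniting that clade.
Most parsimonious ingroup topology: ((Microella,Bryoyx),Leptoodon).
Changes per character on this tree: I: 1; II: 1; III: 1; IV: 1.
Total = 4.

4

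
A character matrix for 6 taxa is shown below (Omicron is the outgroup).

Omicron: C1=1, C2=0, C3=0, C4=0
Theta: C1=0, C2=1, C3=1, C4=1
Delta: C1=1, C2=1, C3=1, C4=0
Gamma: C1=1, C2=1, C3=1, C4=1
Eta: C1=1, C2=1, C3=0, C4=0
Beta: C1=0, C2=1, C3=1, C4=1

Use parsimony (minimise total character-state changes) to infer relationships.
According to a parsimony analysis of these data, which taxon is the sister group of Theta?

Character polarity is set by the outgroup: the derived state is whichever differs from the outgroup's state, so for C1 the derived state is '0', and for the remaining characters it is '1'.
C1 (derived state '0') is shared by Beta and Theta — a synapomorphy uniting that clade.
C2 (derived state '1') is shared by all ingroup taxa — unites the whole ingroup.
C3: derived state '1' in Beta, Delta, Gamma, and Theta only — synapomorphy for {Beta, Delta, Gamma, Theta}.
Only Beta, Gamma, and Theta show the derived state '1' for C4, supporting them as a clade.
Most parsimonious ingroup topology: ((((Theta,Beta),Gamma),Delta),Eta).
Theta and Beta form a cherry on this tree, so they are sister taxa.

Beta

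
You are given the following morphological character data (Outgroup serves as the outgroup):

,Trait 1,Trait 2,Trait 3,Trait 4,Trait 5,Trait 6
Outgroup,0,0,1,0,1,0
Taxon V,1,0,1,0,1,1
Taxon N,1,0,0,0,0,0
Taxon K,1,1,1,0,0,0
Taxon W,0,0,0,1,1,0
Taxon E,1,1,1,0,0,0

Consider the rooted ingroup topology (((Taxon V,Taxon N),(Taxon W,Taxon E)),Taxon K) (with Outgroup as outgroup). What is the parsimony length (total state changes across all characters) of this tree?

Map each character onto (((Taxon V,Taxon N),(Taxon W,Taxon E)),Taxon K) (rooted by Outgroup) and count the minimum state changes it requires (Fitch parsimony):
Trait 1: 2; Trait 2: 2; Trait 3: 2; Trait 4: 1; Trait 5: 3; Trait 6: 1.
Total tree length = 11.

11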